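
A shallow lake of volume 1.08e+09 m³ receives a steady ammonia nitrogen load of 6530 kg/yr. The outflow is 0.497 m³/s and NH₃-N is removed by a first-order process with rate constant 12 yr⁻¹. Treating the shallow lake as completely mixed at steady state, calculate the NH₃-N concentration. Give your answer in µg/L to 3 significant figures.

0.503 µg/L

Outflow Q = 0.497 m³/s × 3.156e+07 s/yr = 1.568e+07 m³/yr.
Steady-state CSTR mass balance: W = Q·C + k·V·C, so C = W/(Q + kV).
Q + kV = 1.568e+07 + 12·1.08e+09 = 1.298e+10 m³/yr.
C = 6530/1.298e+10 = 5.032e-07 kg/m³ = 0.0005032 mg/L = 0.5032 µg/L.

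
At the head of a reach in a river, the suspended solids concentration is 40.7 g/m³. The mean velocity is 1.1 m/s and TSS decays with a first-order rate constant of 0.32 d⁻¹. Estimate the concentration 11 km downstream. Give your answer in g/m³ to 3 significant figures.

Travel time t = 11 km / 1.1 m/s = 1.1e+04/1.1 = 1e+04 s = 0.1157 d.
First-order decay: C = 40.7·exp(−0.32·0.1157) = 40.7·0.9636 = 39.22 g/m³.

39.2 g/m³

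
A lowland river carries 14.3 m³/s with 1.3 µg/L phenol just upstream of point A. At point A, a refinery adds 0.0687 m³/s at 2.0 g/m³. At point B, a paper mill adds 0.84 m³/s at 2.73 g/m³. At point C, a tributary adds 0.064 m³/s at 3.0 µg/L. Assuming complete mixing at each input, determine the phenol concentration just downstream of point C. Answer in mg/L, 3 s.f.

1.3 µg/L = 0.0013 mg/L.
After input A: C = (14.3·0.0013 + 0.0687·2) / 14.37 = 0.01086 mg/L.
After input B: C = (14.37·0.01086 + 0.84·2.73) / 15.21 = 0.161 mg/L.
3.0 µg/L = 0.003 mg/L.
After input C: C = (15.21·0.161 + 0.064·0.003) / 15.27 = 0.1604 mg/L.

0.160 mg/L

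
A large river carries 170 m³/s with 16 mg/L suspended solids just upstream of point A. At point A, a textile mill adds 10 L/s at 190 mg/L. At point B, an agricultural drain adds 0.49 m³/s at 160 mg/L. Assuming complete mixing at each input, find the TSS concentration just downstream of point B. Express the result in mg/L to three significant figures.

10 L/s = 0.01 m³/s.
After input A: C = (170·16 + 0.01·190) / 170 = 16.01 mg/L.
After input B: C = (170·16.01 + 0.49·160) / 170.5 = 16.42 mg/L.

16.4 mg/L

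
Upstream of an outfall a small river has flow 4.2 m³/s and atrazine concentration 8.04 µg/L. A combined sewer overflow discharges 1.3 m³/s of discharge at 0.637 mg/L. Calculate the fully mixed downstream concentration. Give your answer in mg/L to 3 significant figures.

0.157 mg/L

8.04 µg/L = 0.00804 mg/L.
Conservation of mass across the mixing zone: C = (1.3·0.637 + 4.2·0.00804) / (1.3 + 4.2) = 0.8619/5.5 = 0.1567 mg/L.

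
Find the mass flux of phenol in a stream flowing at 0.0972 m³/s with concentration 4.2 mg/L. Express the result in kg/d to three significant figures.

35.3 kg/d

Mass flux = Q·C = 0.0972 m³/s × 4.2 g/m³ = 0.4082 g/s.
= 0.4082 g/s × 86.4 = 35.27 kg/d.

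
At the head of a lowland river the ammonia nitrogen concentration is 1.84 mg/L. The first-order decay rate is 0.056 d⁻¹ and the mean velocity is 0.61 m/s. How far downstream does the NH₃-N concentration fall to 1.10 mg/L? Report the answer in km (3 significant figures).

From C = C₀·e^(−kt), t = ln(C₀/C)/k = ln(1.84/1.10)/0.056 = 0.5145/0.056 = 9.187 d.
Distance = v·t = 0.61 m/s × 7.937e+05 s = 4.842e+05 m = 484.2 km.

484 km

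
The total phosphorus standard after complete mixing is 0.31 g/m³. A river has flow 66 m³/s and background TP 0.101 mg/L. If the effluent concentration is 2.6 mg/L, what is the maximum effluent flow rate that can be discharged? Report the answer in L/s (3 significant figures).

6020 L/s

Mass balance at complete mixing: C_std·(Q_w + Q_r) = Q_w·C_e + Q_r·C_b.
Rearranging, Q_w = Q_r·(C_std − C_b)/(C_e − C_std) = 66·(0.31 − 0.101) / (2.6 − 0.31) = 6.024 m³/s.
= 6024 L/s.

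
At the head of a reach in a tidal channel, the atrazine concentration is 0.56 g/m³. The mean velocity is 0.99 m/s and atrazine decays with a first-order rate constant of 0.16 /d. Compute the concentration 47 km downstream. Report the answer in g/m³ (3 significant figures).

0.513 g/m³

Travel time t = 47 km / 0.99 m/s = 4.7e+04/0.99 = 4.747e+04 s = 0.5495 d.
First-order decay: C = 0.56·exp(−0.16·0.5495) = 0.56·0.9158 = 0.5129 g/m³.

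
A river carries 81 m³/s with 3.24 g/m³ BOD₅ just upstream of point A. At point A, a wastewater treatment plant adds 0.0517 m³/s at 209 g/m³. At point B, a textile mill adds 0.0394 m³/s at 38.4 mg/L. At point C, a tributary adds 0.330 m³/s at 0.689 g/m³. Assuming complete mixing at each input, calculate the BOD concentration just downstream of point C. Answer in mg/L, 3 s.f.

After input A: C = (81·3.24 + 0.0517·209) / 81.05 = 3.371 mg/L.
After input B: C = (81.05·3.371 + 0.0394·38.4) / 81.09 = 3.388 mg/L.
After input C: C = (81.09·3.388 + 0.33·0.689) / 81.42 = 3.377 mg/L.

3.38 mg/L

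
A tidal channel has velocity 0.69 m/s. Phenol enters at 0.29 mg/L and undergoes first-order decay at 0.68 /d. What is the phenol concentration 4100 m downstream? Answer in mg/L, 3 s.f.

Travel time t = 4100 m / 0.69 m/s = 4100/0.69 = 5942 s = 0.06877 d.
First-order decay: C = 0.29·exp(−0.68·0.06877) = 0.29·0.9543 = 0.2768 mg/L.

0.277 mg/L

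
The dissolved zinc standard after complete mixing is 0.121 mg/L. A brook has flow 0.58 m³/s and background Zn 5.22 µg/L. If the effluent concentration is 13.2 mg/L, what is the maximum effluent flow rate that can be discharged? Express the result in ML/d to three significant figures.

5.22 µg/L = 0.00522 mg/L.
Mass balance at complete mixing: C_std·(Q_w + Q_r) = Q_w·C_e + Q_r·C_b.
Rearranging, Q_w = Q_r·(C_std − C_b)/(C_e − C_std) = 0.58·(0.121 − 0.00522) / (13.2 − 0.121) = 0.005134 m³/s.
= 0.4436 ML/d.

0.444 ML/d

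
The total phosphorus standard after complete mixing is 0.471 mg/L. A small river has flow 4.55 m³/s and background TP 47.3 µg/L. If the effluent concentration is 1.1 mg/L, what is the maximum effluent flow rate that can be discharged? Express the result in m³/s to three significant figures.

47.3 µg/L = 0.0473 mg/L.
Mass balance at complete mixing: C_std·(Q_w + Q_r) = Q_w·C_e + Q_r·C_b.
Rearranging, Q_w = Q_r·(C_std − C_b)/(C_e − C_std) = 4.55·(0.471 − 0.0473) / (1.1 − 0.471) = 3.065 m³/s.

3.06 m³/s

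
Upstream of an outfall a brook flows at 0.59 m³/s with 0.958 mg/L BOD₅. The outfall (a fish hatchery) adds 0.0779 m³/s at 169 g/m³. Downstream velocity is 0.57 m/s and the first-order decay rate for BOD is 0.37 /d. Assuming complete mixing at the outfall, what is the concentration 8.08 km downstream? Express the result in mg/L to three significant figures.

19.3 mg/L

After complete mixing, C₀ = (0.0779·169 + 0.59·0.958) / 0.6679 = 20.56 mg/L.
Travel time t = 8080 m / 0.57 m/s = 1.418e+04 s = 0.1641 d.
C = 20.56·exp(−0.37·0.1641) = 20.56·0.9411 = 19.35 mg/L.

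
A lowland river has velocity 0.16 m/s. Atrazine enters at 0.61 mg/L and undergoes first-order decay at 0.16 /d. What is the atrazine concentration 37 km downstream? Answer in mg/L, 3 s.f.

Travel time t = 37 km / 0.16 m/s = 3.7e+04/0.16 = 2.312e+05 s = 2.677 d.
First-order decay: C = 0.61·exp(−0.16·2.677) = 0.61·0.6517 = 0.3975 mg/L.

0.398 mg/L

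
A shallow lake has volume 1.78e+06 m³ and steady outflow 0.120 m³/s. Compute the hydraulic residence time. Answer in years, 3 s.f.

Q = 0.120 m³/s × 3.156e+07 s/yr = 3.787e+06 m³/yr.
Hydraulic residence time τ = V/Q = 1.78e+06/3.787e+06 = 0.47 yr.

0.470 yr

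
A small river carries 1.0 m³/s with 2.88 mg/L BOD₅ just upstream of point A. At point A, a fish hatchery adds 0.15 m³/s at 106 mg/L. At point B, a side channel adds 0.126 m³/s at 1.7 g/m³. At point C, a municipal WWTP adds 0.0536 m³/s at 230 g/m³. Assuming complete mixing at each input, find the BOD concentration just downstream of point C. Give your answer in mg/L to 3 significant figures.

After input A: C = (1·2.88 + 0.15·106) / 1.15 = 16.33 mg/L.
After input B: C = (1.15·16.33 + 0.126·1.7) / 1.276 = 14.89 mg/L.
After input C: C = (1.276·14.89 + 0.0536·230) / 1.33 = 23.56 mg/L.

23.6 mg/L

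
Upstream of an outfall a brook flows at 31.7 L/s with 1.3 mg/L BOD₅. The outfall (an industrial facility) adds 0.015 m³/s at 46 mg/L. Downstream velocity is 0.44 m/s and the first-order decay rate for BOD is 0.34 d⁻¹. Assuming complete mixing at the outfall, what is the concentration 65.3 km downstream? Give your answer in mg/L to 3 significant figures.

8.73 mg/L

31.7 L/s = 0.0317 m³/s.
After complete mixing, C₀ = (0.015·46 + 0.0317·1.3) / 0.0467 = 15.66 mg/L.
Travel time t = 6.53e+04 m / 0.44 m/s = 1.484e+05 s = 1.718 d.
C = 15.66·exp(−0.34·1.718) = 15.66·0.5577 = 8.732 mg/L.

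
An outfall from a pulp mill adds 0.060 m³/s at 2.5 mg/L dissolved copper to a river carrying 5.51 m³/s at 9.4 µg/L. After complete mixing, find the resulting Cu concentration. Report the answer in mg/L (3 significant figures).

0.0362 mg/L

9.4 µg/L = 0.0094 mg/L.
Conservation of mass across the mixing zone: C = (0.06·2.5 + 5.51·0.0094) / (0.06 + 5.51) = 0.2018/5.57 = 0.03623 mg/L.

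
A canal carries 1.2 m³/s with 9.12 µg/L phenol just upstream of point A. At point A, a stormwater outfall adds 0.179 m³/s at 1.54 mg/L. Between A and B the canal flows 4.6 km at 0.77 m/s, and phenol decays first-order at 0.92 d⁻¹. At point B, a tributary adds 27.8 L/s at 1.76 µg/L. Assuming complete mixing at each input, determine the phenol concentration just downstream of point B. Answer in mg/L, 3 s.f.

0.191 mg/L

9.12 µg/L = 0.00912 mg/L.
After input A: C = (1.2·0.00912 + 0.179·1.54) / 1.379 = 0.2078 mg/L.
Over the 4.6 km reach to input B (t = 5974 s = 0.06914 d), decay gives C = 0.2078·exp(−0.92·0.06914) = 0.195 mg/L.
27.8 L/s = 0.0278 m³/s.
1.76 µg/L = 0.00176 mg/L.
After input B: C = (1.379·0.195 + 0.0278·0.00176) / 1.407 = 0.1912 mg/L.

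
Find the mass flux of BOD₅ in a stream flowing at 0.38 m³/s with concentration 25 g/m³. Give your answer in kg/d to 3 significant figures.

Mass flux = Q·C = 0.38 m³/s × 25 g/m³ = 9.5 g/s.
= 9.5 g/s × 86.4 = 820.8 kg/d.

821 kg/d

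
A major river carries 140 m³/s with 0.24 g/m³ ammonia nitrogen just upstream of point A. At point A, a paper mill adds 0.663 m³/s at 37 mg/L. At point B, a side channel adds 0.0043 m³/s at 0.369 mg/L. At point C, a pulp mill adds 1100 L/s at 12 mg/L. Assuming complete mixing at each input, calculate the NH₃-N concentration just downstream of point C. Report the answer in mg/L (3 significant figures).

0.503 mg/L

After input A: C = (140·0.24 + 0.663·37) / 140.7 = 0.4133 mg/L.
After input B: C = (140.7·0.4133 + 0.0043·0.369) / 140.7 = 0.4133 mg/L.
1100 L/s = 1.1 m³/s.
After input C: C = (140.7·0.4133 + 1.1·12) / 141.8 = 0.5032 mg/L.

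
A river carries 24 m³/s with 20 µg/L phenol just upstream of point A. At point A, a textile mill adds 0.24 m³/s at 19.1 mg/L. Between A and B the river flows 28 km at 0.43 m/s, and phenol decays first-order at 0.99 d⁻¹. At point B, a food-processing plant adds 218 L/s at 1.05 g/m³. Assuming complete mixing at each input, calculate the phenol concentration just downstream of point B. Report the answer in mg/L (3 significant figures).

20 µg/L = 0.02 mg/L.
After input A: C = (24·0.02 + 0.24·19.1) / 24.24 = 0.2089 mg/L.
Over the 28 km reach to input B (t = 6.512e+04 s = 0.7537 d), decay gives C = 0.2089·exp(−0.99·0.7537) = 0.09907 mg/L.
218 L/s = 0.218 m³/s.
After input B: C = (24.24·0.09907 + 0.218·1.05) / 24.46 = 0.1075 mg/L.

0.108 mg/L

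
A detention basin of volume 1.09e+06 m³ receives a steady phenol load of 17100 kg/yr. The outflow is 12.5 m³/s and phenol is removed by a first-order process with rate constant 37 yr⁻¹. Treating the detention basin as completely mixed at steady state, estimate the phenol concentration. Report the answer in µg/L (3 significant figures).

Outflow Q = 12.5 m³/s × 3.156e+07 s/yr = 3.945e+08 m³/yr.
Steady-state CSTR mass balance: W = Q·C + k·V·C, so C = W/(Q + kV).
Q + kV = 3.945e+08 + 37·1.09e+06 = 4.348e+08 m³/yr.
C = 17100/4.348e+08 = 3.933e-05 kg/m³ = 0.03933 mg/L = 39.33 µg/L.

39.3 µg/L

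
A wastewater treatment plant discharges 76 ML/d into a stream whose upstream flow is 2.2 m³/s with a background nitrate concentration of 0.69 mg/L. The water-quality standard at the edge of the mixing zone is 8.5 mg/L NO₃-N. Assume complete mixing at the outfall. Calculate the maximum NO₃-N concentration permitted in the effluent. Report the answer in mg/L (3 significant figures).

76 ML/d = 0.8796 m³/s.
Mass balance: 8.5·3.08 = 0.8796·Cₑ + 2.2·0.69.
Cₑ = (26.18 − 1.518) / 0.8796 = 28.03 mg/L.

28.0 mg/L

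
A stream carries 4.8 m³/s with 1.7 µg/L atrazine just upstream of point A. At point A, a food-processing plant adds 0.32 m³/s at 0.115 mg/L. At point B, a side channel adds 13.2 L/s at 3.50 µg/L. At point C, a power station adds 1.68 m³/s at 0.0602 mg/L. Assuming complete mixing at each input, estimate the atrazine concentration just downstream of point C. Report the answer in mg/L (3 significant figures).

1.7 µg/L = 0.0017 mg/L.
After input A: C = (4.8·0.0017 + 0.32·0.115) / 5.12 = 0.008781 mg/L.
13.2 L/s = 0.0132 m³/s.
3.50 µg/L = 0.0035 mg/L.
After input B: C = (5.12·0.008781 + 0.0132·0.0035) / 5.133 = 0.008768 mg/L.
After input C: C = (5.133·0.008768 + 1.68·0.0602) / 6.813 = 0.02145 mg/L.

0.0214 mg/L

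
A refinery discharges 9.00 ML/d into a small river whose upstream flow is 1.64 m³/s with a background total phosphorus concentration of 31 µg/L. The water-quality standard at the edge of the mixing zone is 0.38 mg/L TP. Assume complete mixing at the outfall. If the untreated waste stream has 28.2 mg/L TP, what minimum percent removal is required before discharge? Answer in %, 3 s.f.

79.2 %

9.00 ML/d = 0.1042 m³/s.
31 µg/L = 0.031 mg/L.
Mass balance: 0.38·1.744 = 0.1042·Cₑ + 1.64·0.031.
Cₑ = (0.6628 − 0.05084) / 0.1042 = 5.875 mg/L.
Required removal = 1 − 5.875/28.2 = 79.17 %.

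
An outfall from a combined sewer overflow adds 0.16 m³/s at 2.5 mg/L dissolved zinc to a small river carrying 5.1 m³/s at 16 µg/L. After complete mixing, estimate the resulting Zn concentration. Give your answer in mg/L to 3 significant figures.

0.0916 mg/L

16 µg/L = 0.016 mg/L.
Conservation of mass across the mixing zone: C = (0.16·2.5 + 5.1·0.016) / (0.16 + 5.1) = 0.4816/5.26 = 0.09156 mg/L.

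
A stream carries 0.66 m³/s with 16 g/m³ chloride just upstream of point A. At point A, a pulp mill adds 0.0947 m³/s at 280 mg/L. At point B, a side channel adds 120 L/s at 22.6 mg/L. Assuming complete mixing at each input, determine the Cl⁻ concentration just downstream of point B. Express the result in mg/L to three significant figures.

After input A: C = (0.66·16 + 0.0947·280) / 0.7547 = 49.13 mg/L.
120 L/s = 0.12 m³/s.
After input B: C = (0.7547·49.13 + 0.12·22.6) / 0.8747 = 45.49 mg/L.

45.5 mg/L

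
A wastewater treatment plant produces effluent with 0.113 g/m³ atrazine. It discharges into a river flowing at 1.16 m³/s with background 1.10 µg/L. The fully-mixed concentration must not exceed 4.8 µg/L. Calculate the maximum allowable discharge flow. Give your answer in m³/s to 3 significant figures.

1.10 µg/L = 0.0011 mg/L.
4.8 µg/L = 0.0048 mg/L.
Mass balance at complete mixing: C_std·(Q_w + Q_r) = Q_w·C_e + Q_r·C_b.
Rearranging, Q_w = Q_r·(C_std − C_b)/(C_e − C_std) = 1.16·(0.0048 − 0.0011) / (0.113 − 0.0048) = 0.03967 m³/s.

0.0397 m³/s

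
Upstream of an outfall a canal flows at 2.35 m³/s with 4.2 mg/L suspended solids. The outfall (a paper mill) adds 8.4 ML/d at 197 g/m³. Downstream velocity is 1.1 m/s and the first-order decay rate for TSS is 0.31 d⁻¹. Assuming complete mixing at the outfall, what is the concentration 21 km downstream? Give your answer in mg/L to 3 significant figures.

8.4 ML/d = 0.09722 m³/s.
After complete mixing, C₀ = (0.09722·197 + 2.35·4.2) / 2.447 = 11.86 mg/L.
Travel time t = 2.1e+04 m / 1.1 m/s = 1.909e+04 s = 0.221 d.
C = 11.86·exp(−0.31·0.221) = 11.86·0.9338 = 11.07 mg/L.

11.1 mg/L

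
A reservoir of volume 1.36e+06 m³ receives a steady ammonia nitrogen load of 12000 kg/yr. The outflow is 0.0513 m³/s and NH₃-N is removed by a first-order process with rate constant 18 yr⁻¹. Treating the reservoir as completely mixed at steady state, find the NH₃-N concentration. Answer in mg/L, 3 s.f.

Outflow Q = 0.0513 m³/s × 3.156e+07 s/yr = 1.619e+06 m³/yr.
Steady-state CSTR mass balance: W = Q·C + k·V·C, so C = W/(Q + kV).
Q + kV = 1.619e+06 + 18·1.36e+06 = 2.61e+07 m³/yr.
C = 12000/2.61e+07 = 0.0004598 kg/m³ = 0.4598 mg/L.

0.460 mg/L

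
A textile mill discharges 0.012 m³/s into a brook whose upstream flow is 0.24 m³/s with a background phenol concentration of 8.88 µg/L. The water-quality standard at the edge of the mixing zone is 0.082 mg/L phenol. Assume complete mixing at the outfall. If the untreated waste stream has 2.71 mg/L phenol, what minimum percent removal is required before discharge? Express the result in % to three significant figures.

43.0 %

8.88 µg/L = 0.00888 mg/L.
Mass balance: 0.082·0.252 = 0.012·Cₑ + 0.24·0.00888.
Cₑ = (0.02066 − 0.002131) / 0.012 = 1.544 mg/L.
Required removal = 1 − 1.544/2.71 = 43.01 %.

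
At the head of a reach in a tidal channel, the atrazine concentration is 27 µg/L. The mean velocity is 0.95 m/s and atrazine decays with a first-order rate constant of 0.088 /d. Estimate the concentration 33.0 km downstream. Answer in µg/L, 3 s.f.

26.1 µg/L

Travel time t = 33.0 km / 0.95 m/s = 3.3e+04/0.95 = 3.474e+04 s = 0.402 d.
First-order decay: C = 27·exp(−0.088·0.402) = 27·0.9652 = 26.06 µg/L.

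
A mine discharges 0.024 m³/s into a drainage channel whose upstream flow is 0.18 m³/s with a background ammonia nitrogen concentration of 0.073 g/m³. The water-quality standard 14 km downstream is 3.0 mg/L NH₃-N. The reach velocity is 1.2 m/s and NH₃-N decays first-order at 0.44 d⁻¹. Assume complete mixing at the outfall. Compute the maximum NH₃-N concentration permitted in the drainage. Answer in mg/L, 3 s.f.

26.5 mg/L

Travel time to the compliance point: t = 1.4e+04/1.2 = 1.167e+04 s = 0.135 d; decay factor exp(−0.44·0.135) = 0.9423.
So the concentration just after mixing may be at most 3/0.9423 = 3.184 mg/L.
Mass balance: 3.184·0.204 = 0.024·Cₑ + 0.18·0.073.
Cₑ = (0.6495 − 0.01314) / 0.024 = 26.51 mg/L.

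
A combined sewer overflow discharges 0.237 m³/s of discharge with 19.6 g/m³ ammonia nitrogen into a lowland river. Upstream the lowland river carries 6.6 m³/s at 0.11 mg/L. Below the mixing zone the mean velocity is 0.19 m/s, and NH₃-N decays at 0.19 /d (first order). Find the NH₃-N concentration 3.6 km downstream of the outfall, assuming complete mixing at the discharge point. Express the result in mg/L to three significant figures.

After complete mixing, C₀ = (0.237·19.6 + 6.6·0.11) / 6.837 = 0.7856 mg/L.
Travel time t = 3600 m / 0.19 m/s = 1.895e+04 s = 0.2193 d.
C = 0.7856·exp(−0.19·0.2193) = 0.7856·0.9592 = 0.7535 mg/L.

0.754 mg/L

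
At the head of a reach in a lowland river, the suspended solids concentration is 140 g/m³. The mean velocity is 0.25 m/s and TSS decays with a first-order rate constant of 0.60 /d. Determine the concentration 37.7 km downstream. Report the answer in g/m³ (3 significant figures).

49.1 g/m³

Travel time t = 37.7 km / 0.25 m/s = 3.77e+04/0.25 = 1.508e+05 s = 1.745 d.
First-order decay: C = 140·exp(−0.60·1.745) = 140·0.3509 = 49.13 g/m³.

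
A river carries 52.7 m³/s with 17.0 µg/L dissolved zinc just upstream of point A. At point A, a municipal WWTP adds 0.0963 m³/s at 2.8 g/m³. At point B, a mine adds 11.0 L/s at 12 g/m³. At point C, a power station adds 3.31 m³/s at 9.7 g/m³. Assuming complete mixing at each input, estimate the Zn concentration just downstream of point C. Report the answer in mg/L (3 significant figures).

0.595 mg/L

17.0 µg/L = 0.017 mg/L.
After input A: C = (52.7·0.017 + 0.0963·2.8) / 52.8 = 0.02208 mg/L.
11.0 L/s = 0.011 m³/s.
After input B: C = (52.8·0.02208 + 0.011·12) / 52.81 = 0.02457 mg/L.
After input C: C = (52.81·0.02457 + 3.31·9.7) / 56.12 = 0.5953 mg/L.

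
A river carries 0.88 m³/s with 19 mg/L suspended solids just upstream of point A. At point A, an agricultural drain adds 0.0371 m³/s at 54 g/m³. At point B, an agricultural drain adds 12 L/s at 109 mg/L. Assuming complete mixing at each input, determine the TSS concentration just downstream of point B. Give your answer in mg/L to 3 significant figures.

After input A: C = (0.88·19 + 0.0371·54) / 0.9171 = 20.42 mg/L.
12 L/s = 0.012 m³/s.
After input B: C = (0.9171·20.42 + 0.012·109) / 0.9291 = 21.56 mg/L.

21.6 mg/L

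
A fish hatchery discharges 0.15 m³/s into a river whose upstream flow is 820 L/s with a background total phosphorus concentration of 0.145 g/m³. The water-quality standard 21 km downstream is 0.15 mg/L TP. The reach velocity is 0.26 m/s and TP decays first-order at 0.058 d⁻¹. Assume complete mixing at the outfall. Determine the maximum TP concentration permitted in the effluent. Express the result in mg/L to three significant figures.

820 L/s = 0.82 m³/s.
Travel time to the compliance point: t = 2.1e+04/0.26 = 8.077e+04 s = 0.9348 d; decay factor exp(−0.058·0.9348) = 0.9472.
So the concentration just after mixing may be at most 0.15/0.9472 = 0.1584 mg/L.
Mass balance: 0.1584·0.97 = 0.15·Cₑ + 0.82·0.145.
Cₑ = (0.1536 − 0.1189) / 0.15 = 0.2314 mg/L.

0.231 mg/L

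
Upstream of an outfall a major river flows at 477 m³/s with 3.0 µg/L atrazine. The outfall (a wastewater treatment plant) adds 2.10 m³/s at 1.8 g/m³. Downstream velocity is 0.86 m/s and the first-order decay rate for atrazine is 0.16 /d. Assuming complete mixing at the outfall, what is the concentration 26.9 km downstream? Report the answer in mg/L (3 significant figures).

3.0 µg/L = 0.003 mg/L.
After complete mixing, C₀ = (2.1·1.8 + 477·0.003) / 479.1 = 0.01088 mg/L.
Travel time t = 2.69e+04 m / 0.86 m/s = 3.128e+04 s = 0.362 d.
C = 0.01088·exp(−0.16·0.362) = 0.01088·0.9437 = 0.01026 mg/L.

0.0103 mg/L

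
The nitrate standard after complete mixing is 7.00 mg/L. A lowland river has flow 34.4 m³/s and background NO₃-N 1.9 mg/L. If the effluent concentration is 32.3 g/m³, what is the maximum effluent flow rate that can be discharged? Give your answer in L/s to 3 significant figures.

Mass balance at complete mixing: C_std·(Q_w + Q_r) = Q_w·C_e + Q_r·C_b.
Rearranging, Q_w = Q_r·(C_std − C_b)/(C_e − C_std) = 34.4·(7 − 1.9) / (32.3 − 7) = 6.934 m³/s.
= 6934 L/s.

6930 L/s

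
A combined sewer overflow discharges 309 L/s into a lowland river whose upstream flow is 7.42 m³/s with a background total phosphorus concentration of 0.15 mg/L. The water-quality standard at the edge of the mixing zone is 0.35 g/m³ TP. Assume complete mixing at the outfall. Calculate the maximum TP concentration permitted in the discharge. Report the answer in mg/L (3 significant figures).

309 L/s = 0.309 m³/s.
Mass balance: 0.35·7.729 = 0.309·Cₑ + 7.42·0.15.
Cₑ = (2.705 − 1.113) / 0.309 = 5.153 mg/L.

5.15 mg/L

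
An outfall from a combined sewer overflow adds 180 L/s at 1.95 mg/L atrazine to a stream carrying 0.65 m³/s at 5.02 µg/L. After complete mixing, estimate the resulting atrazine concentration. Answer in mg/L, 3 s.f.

180 L/s = 0.18 m³/s.
5.02 µg/L = 0.00502 mg/L.
Conservation of mass across the mixing zone: C = (0.18·1.95 + 0.65·0.00502) / (0.18 + 0.65) = 0.3543/0.83 = 0.4268 mg/L.

0.427 mg/L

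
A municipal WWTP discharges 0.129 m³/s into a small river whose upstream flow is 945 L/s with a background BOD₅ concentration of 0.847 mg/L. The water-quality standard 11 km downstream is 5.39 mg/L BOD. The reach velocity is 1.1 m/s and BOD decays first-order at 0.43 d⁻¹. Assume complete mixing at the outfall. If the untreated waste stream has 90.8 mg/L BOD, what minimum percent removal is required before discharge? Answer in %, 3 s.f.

945 L/s = 0.945 m³/s.
Travel time to the compliance point: t = 1.1e+04/1.1 = 1e+04 s = 0.1157 d; decay factor exp(−0.43·0.1157) = 0.9514.
So the concentration just after mixing may be at most 5.39/0.9514 = 5.665 mg/L.
Mass balance: 5.665·1.074 = 0.129·Cₑ + 0.945·0.847.
Cₑ = (6.084 − 0.8004) / 0.129 = 40.96 mg/L.
Required removal = 1 − 40.96/90.8 = 54.89 %.

54.9 %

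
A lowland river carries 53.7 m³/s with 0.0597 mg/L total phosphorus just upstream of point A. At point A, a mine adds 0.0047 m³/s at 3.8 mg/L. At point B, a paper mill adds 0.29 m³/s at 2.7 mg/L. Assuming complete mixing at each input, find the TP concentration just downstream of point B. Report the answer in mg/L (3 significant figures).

After input A: C = (53.7·0.0597 + 0.0047·3.8) / 53.7 = 0.06003 mg/L.
After input B: C = (53.7·0.06003 + 0.29·2.7) / 53.99 = 0.07421 mg/L.

0.0742 mg/L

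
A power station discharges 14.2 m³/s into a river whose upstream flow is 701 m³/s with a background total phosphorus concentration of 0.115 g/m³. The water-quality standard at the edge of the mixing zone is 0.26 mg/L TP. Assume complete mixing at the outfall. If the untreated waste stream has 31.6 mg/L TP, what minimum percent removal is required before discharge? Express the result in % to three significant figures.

Mass balance: 0.26·715.2 = 14.2·Cₑ + 701·0.115.
Cₑ = (186 − 80.62) / 14.2 = 7.418 mg/L.
Required removal = 1 − 7.418/31.6 = 76.53 %.

76.5 %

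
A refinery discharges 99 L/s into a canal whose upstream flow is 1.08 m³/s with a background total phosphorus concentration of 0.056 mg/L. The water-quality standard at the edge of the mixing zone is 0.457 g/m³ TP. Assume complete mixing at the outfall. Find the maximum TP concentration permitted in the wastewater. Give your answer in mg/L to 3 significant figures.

99 L/s = 0.099 m³/s.
Mass balance: 0.457·1.179 = 0.099·Cₑ + 1.08·0.056.
Cₑ = (0.5388 − 0.06048) / 0.099 = 4.832 mg/L.

4.83 mg/L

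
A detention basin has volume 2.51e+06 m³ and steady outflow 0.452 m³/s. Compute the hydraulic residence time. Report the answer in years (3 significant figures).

Q = 0.452 m³/s × 3.156e+07 s/yr = 1.426e+07 m³/yr.
Hydraulic residence time τ = V/Q = 2.51e+06/1.426e+07 = 0.176 yr.

0.176 yr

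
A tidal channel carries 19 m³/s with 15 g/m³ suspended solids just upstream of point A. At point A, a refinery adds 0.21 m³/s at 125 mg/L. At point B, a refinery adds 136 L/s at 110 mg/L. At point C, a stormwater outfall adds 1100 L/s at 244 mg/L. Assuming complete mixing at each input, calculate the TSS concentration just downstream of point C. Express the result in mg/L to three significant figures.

29.1 mg/L

After input A: C = (19·15 + 0.21·125) / 19.21 = 16.2 mg/L.
136 L/s = 0.136 m³/s.
After input B: C = (19.21·16.2 + 0.136·110) / 19.35 = 16.86 mg/L.
1100 L/s = 1.1 m³/s.
After input C: C = (19.35·16.86 + 1.1·244) / 20.45 = 29.08 mg/L.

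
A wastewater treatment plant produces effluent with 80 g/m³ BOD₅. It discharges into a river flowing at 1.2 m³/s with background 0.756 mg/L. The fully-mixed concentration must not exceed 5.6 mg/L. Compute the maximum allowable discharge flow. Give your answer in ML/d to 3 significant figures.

Mass balance at complete mixing: C_std·(Q_w + Q_r) = Q_w·C_e + Q_r·C_b.
Rearranging, Q_w = Q_r·(C_std − C_b)/(C_e − C_std) = 1.2·(5.6 − 0.756) / (80 − 5.6) = 0.07813 m³/s.
= 6.75 ML/d.

6.75 ML/d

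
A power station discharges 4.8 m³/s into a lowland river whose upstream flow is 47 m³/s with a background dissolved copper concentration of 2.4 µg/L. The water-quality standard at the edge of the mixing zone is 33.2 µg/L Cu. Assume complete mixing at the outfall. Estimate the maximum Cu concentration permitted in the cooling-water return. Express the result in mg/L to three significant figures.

2.4 µg/L = 0.0024 mg/L.
33.2 µg/L = 0.0332 mg/L.
Mass balance: 0.0332·51.8 = 4.8·Cₑ + 47·0.0024.
Cₑ = (1.72 − 0.1128) / 4.8 = 0.3348 mg/L.

0.335 mg/L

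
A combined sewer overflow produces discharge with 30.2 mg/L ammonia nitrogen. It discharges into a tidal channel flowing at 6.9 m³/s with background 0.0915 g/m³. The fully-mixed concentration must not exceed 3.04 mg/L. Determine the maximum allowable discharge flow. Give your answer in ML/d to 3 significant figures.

64.7 ML/d

Mass balance at complete mixing: C_std·(Q_w + Q_r) = Q_w·C_e + Q_r·C_b.
Rearranging, Q_w = Q_r·(C_std − C_b)/(C_e − C_std) = 6.9·(3.04 − 0.0915) / (30.2 − 3.04) = 0.7491 m³/s.
= 64.72 ML/d.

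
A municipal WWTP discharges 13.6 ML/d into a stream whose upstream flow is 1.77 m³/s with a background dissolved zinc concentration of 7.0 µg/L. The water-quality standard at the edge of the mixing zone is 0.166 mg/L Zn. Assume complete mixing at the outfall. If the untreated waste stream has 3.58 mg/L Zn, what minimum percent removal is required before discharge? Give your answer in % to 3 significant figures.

13.6 ML/d = 0.1574 m³/s.
7.0 µg/L = 0.007 mg/L.
Mass balance: 0.166·1.927 = 0.1574·Cₑ + 1.77·0.007.
Cₑ = (0.3199 − 0.01239) / 0.1574 = 1.954 mg/L.
Required removal = 1 − 1.954/3.58 = 45.42 %.

45.4 %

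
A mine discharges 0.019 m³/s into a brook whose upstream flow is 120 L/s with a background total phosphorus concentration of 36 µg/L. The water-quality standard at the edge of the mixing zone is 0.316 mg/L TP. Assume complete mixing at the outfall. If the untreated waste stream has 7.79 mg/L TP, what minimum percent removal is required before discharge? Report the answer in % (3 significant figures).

73.2 %

120 L/s = 0.12 m³/s.
36 µg/L = 0.036 mg/L.
Mass balance: 0.316·0.139 = 0.019·Cₑ + 0.12·0.036.
Cₑ = (0.04392 − 0.00432) / 0.019 = 2.084 mg/L.
Required removal = 1 − 2.084/7.79 = 73.24 %.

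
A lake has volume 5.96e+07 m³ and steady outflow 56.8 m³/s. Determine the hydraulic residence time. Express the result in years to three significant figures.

0.0333 yr

Q = 56.8 m³/s × 3.156e+07 s/yr = 1.792e+09 m³/yr.
Hydraulic residence time τ = V/Q = 5.96e+07/1.792e+09 = 0.03325 yr.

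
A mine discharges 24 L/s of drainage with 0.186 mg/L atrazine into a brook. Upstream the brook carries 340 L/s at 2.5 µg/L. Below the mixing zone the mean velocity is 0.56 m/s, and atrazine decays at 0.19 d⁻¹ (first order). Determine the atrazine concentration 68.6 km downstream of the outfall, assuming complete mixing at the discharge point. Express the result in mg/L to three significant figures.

24 L/s = 0.024 m³/s.
340 L/s = 0.34 m³/s.
2.5 µg/L = 0.0025 mg/L.
After complete mixing, C₀ = (0.024·0.186 + 0.34·0.0025) / 0.364 = 0.0146 mg/L.
Travel time t = 6.86e+04 m / 0.56 m/s = 1.225e+05 s = 1.418 d.
C = 0.0146·exp(−0.19·1.418) = 0.0146·0.7638 = 0.01115 mg/L.

0.0112 mg/L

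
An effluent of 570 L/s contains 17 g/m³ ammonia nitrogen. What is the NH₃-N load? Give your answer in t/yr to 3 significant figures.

306 t/yr

570 L/s = 0.57 m³/s.
Mass flux = Q·C = 0.57 m³/s × 17 g/m³ = 9.69 g/s.
= 9.69 g/s × 31.56 = 305.8 t/yr.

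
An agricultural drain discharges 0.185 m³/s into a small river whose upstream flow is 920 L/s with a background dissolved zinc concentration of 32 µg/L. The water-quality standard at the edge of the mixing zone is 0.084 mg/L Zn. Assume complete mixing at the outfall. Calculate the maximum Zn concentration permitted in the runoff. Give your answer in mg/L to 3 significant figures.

920 L/s = 0.92 m³/s.
32 µg/L = 0.032 mg/L.
Mass balance: 0.084·1.105 = 0.185·Cₑ + 0.92·0.032.
Cₑ = (0.09282 − 0.02944) / 0.185 = 0.3426 mg/L.

0.343 mg/L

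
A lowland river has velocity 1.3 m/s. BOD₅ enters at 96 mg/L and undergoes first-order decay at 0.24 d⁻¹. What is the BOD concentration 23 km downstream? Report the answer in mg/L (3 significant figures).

Travel time t = 23 km / 1.3 m/s = 2.3e+04/1.3 = 1.769e+04 s = 0.2048 d.
First-order decay: C = 96·exp(−0.24·0.2048) = 96·0.952 = 91.4 mg/L.

91.4 mg/L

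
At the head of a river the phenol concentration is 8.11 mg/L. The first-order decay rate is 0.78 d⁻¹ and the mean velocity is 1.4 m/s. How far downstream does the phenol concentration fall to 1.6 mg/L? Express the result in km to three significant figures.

From C = C₀·e^(−kt), t = ln(C₀/C)/k = ln(8.11/1.6)/0.78 = 1.623/0.78 = 2.081 d.
Distance = v·t = 1.4 m/s × 1.798e+05 s = 2.517e+05 m = 251.7 km.

252 km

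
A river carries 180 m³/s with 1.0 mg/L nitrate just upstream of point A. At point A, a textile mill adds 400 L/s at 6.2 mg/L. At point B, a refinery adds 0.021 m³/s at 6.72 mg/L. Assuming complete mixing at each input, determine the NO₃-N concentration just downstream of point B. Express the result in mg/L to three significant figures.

400 L/s = 0.4 m³/s.
After input A: C = (180·1 + 0.4·6.2) / 180.4 = 1.012 mg/L.
After input B: C = (180.4·1.012 + 0.021·6.72) / 180.4 = 1.012 mg/L.

1.01 mg/L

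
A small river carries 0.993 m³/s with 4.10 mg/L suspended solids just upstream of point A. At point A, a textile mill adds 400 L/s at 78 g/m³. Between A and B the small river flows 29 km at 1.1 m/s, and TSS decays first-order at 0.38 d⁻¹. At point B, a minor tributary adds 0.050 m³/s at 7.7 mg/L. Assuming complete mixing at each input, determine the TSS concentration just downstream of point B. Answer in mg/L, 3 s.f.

22.0 mg/L

400 L/s = 0.4 m³/s.
After input A: C = (0.993·4.1 + 0.4·78) / 1.393 = 25.32 mg/L.
Over the 29 km reach to input B (t = 2.636e+04 s = 0.3051 d), decay gives C = 25.32·exp(−0.38·0.3051) = 22.55 mg/L.
After input B: C = (1.393·22.55 + 0.05·7.7) / 1.443 = 22.03 mg/L.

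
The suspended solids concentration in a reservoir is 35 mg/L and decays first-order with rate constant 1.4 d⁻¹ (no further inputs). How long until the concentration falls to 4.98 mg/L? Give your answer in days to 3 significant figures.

1.39 d

t = ln(C₀/C)/k = ln(35/4.98)/1.4 = 1.95/1.4 = 1.393 d.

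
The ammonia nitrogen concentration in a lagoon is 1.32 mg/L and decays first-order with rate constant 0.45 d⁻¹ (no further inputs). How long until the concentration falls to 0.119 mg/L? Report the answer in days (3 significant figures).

5.35 d

t = ln(C₀/C)/k = ln(1.32/0.119)/0.45 = 2.406/0.45 = 5.347 d.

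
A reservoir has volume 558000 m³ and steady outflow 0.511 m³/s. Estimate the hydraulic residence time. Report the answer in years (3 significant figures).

Q = 0.511 m³/s × 3.156e+07 s/yr = 1.613e+07 m³/yr.
Hydraulic residence time τ = V/Q = 558000/1.613e+07 = 0.0346 yr.

0.0346 yr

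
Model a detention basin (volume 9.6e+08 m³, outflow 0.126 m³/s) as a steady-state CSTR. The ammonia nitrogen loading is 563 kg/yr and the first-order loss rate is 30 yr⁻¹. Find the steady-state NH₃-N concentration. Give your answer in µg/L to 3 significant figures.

Outflow Q = 0.126 m³/s × 3.156e+07 s/yr = 3.976e+06 m³/yr.
Steady-state CSTR mass balance: W = Q·C + k·V·C, so C = W/(Q + kV).
Q + kV = 3.976e+06 + 30·9.6e+08 = 2.88e+10 m³/yr.
C = 563/2.88e+10 = 1.955e-08 kg/m³ = 1.955e-05 mg/L = 0.01955 µg/L.

0.0195 µg/L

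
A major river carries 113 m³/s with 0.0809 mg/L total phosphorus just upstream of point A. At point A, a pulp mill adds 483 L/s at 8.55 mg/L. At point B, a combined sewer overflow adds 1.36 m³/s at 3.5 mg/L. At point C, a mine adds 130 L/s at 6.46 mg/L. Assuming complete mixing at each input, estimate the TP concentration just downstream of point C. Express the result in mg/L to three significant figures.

0.164 mg/L

483 L/s = 0.483 m³/s.
After input A: C = (113·0.0809 + 0.483·8.55) / 113.5 = 0.1169 mg/L.
After input B: C = (113.5·0.1169 + 1.36·3.5) / 114.8 = 0.157 mg/L.
130 L/s = 0.13 m³/s.
After input C: C = (114.8·0.157 + 0.13·6.46) / 115 = 0.1641 mg/L.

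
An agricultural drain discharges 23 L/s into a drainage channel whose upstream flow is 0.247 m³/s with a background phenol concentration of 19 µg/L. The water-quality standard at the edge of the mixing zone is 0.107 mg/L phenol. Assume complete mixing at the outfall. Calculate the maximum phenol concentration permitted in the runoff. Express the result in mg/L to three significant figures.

1.05 mg/L

23 L/s = 0.023 m³/s.
19 µg/L = 0.019 mg/L.
Mass balance: 0.107·0.27 = 0.023·Cₑ + 0.247·0.019.
Cₑ = (0.02889 − 0.004693) / 0.023 = 1.052 mg/L.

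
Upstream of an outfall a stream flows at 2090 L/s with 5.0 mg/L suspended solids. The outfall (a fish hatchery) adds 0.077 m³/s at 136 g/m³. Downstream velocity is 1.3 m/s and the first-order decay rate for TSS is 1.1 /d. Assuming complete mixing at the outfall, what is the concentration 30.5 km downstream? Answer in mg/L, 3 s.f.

2090 L/s = 2.09 m³/s.
After complete mixing, C₀ = (0.077·136 + 2.09·5) / 2.167 = 9.655 mg/L.
Travel time t = 3.05e+04 m / 1.3 m/s = 2.346e+04 s = 0.2715 d.
C = 9.655·exp(−1.1·0.2715) = 9.655·0.7418 = 7.162 mg/L.

7.16 mg/L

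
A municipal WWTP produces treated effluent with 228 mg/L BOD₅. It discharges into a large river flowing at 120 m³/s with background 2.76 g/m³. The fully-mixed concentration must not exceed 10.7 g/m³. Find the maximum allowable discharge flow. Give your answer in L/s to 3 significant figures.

Mass balance at complete mixing: C_std·(Q_w + Q_r) = Q_w·C_e + Q_r·C_b.
Rearranging, Q_w = Q_r·(C_std − C_b)/(C_e − C_std) = 120·(10.7 − 2.76) / (228 − 10.7) = 4.385 m³/s.
= 4385 L/s.

4380 L/s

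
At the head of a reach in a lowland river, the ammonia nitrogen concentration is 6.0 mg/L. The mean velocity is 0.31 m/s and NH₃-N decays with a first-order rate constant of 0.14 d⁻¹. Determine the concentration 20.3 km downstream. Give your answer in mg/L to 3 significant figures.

5.40 mg/L

Travel time t = 20.3 km / 0.31 m/s = 2.03e+04/0.31 = 6.548e+04 s = 0.7579 d.
First-order decay: C = 6.0·exp(−0.14·0.7579) = 6.0·0.8993 = 5.396 mg/L.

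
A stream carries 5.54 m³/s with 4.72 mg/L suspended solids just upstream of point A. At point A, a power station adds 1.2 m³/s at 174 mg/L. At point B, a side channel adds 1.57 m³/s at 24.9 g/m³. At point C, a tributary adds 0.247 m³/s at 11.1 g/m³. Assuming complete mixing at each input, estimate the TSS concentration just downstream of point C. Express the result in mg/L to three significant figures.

32.3 mg/L

After input A: C = (5.54·4.72 + 1.2·174) / 6.74 = 34.86 mg/L.
After input B: C = (6.74·34.86 + 1.57·24.9) / 8.31 = 32.98 mg/L.
After input C: C = (8.31·32.98 + 0.247·11.1) / 8.557 = 32.35 mg/L.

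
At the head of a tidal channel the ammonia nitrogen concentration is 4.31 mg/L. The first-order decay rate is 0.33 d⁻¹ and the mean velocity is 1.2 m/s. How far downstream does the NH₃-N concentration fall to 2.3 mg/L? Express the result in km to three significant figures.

197 km

From C = C₀·e^(−kt), t = ln(C₀/C)/k = ln(4.31/2.3)/0.33 = 0.628/0.33 = 1.903 d.
Distance = v·t = 1.2 m/s × 1.644e+05 s = 1.973e+05 m = 197.3 km.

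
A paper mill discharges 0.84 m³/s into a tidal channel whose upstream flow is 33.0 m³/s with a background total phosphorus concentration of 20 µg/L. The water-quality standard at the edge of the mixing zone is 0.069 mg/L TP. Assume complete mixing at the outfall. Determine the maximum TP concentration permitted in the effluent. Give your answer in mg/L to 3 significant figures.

20 µg/L = 0.02 mg/L.
Mass balance: 0.069·33.84 = 0.84·Cₑ + 33·0.02.
Cₑ = (2.335 − 0.66) / 0.84 = 1.994 mg/L.

1.99 mg/L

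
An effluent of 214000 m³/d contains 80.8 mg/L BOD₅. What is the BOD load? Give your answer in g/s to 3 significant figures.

214000 m³/d = 2.477 m³/s.
Mass flux = Q·C = 2.477 m³/s × 80.8 g/m³ = 200.1 g/s.

200 g/s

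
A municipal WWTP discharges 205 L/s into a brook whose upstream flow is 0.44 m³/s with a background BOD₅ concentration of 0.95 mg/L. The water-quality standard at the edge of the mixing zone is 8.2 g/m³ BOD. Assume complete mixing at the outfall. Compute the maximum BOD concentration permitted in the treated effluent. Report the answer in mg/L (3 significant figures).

23.8 mg/L

205 L/s = 0.205 m³/s.
Mass balance: 8.2·0.645 = 0.205·Cₑ + 0.44·0.95.
Cₑ = (5.289 − 0.418) / 0.205 = 23.76 mg/L.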